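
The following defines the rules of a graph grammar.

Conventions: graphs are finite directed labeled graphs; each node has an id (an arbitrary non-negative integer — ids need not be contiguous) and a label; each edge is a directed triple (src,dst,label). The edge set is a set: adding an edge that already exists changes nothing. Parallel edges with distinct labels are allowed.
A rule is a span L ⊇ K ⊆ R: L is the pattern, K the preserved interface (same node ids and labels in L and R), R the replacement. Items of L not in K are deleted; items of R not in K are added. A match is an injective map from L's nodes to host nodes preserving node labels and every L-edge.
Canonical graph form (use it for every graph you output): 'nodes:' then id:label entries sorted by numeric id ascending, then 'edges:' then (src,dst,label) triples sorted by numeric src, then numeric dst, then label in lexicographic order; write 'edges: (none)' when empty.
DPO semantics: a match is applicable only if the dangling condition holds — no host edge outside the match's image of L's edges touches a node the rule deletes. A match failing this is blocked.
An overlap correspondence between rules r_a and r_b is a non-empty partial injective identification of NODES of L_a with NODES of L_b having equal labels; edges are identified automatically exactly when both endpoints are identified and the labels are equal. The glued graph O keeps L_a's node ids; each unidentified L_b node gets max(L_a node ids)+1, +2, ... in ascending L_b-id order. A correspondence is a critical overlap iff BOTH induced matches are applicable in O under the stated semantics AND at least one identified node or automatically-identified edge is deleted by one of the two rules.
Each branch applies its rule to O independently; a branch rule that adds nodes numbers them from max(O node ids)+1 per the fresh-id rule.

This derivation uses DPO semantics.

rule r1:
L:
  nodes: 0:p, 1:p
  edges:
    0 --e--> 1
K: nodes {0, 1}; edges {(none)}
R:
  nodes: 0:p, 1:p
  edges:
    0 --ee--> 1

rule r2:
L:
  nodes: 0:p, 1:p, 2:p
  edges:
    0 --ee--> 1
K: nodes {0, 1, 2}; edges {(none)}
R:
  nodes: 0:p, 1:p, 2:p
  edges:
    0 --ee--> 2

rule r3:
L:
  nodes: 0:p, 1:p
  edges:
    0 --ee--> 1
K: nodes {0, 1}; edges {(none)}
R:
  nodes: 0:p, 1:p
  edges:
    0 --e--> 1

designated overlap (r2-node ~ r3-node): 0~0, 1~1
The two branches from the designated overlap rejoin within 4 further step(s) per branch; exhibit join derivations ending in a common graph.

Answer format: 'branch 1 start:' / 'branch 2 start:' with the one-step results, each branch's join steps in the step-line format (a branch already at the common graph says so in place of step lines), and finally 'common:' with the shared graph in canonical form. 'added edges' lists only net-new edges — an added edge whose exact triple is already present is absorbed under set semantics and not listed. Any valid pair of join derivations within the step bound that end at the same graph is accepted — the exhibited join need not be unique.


branch 1 start:
nodes: 0:p, 1:p, 2:p
edges: (0,2,ee)
branch 2 start:
nodes: 0:p, 1:p, 2:p
edges: (0,1,e)
branch 1 step 1: rule r2; match: 0->0, 1->2, 2->1; deleted nodes (none); deleted edges (0,2,ee); added nodes (none); added edges (0,1,ee); result: nodes: 0:p, 1:p, 2:p edges: (0,1,ee)
branch 2 step 1: rule r1; match: 0->0, 1->1; deleted nodes (none); deleted edges (0,1,e); added nodes (none); added edges (0,1,ee); result: nodes: 0:p, 1:p, 2:p edges: (0,1,ee)
common:
nodes: 0:p, 1:p, 2:p
edges: (0,1,ee)


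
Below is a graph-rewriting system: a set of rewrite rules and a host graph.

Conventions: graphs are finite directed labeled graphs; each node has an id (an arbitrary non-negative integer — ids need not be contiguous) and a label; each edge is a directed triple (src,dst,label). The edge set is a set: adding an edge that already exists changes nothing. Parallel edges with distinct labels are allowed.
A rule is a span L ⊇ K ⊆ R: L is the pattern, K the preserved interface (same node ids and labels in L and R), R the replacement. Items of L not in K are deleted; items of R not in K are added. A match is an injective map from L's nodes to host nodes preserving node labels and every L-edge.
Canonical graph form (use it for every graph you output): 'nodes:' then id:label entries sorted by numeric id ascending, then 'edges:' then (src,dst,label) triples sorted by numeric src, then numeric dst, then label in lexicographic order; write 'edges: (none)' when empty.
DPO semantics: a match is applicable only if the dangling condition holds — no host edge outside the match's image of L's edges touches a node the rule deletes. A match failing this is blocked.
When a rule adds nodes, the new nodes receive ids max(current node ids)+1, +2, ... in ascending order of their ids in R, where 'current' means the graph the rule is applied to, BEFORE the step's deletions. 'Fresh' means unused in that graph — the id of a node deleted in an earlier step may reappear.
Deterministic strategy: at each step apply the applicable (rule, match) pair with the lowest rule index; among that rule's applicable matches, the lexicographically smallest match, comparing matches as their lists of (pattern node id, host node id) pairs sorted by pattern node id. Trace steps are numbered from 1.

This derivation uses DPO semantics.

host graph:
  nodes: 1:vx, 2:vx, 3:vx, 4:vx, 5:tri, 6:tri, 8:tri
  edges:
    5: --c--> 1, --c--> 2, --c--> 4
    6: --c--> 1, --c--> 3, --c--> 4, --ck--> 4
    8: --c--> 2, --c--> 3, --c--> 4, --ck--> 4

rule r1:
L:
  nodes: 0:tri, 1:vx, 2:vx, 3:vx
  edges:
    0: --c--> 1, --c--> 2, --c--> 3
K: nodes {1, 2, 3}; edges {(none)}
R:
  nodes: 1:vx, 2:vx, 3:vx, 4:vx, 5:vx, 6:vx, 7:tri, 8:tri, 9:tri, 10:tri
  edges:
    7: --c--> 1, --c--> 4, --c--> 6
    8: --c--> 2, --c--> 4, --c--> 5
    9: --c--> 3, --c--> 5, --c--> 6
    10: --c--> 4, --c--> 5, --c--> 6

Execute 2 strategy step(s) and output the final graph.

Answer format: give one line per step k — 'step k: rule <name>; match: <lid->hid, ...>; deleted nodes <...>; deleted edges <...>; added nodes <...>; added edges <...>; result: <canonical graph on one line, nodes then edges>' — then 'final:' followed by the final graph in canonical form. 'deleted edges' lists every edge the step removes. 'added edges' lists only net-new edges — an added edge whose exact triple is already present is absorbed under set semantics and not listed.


step 1: rule r1; match: 0->5, 1->1, 2->2, 3->4; deleted nodes 5; deleted edges (5,1,c); (5,2,c); (5,4,c); added nodes 9, 10, 11, 12, 13, 14, 15; added edges (12,1,c); (12,9,c); (12,11,c); (13,2,c); (13,9,c); (13,10,c); (14,4,c); (14,10,c); (14,11,c); (15,9,c); (15,10,c); (15,11,c); result: nodes: 1:vx, 2:vx, 3:vx, 4:vx, 6:tri, 8:tri, 9:vx, 10:vx, 11:vx, 12:tri, 13:tri, 14:tri, 15:tri edges: (6,1,c); (6,3,c); (6,4,c); (6,4,ck); (8,2,c); (8,3,c); (8,4,c); (8,4,ck); (12,1,c); (12,9,c); (12,11,c); (13,2,c); (13,9,c); (13,10,c); (14,4,c); (14,10,c); (14,11,c); (15,9,c); (15,10,c); (15,11,c)
step 2: rule r1; match: 0->12, 1->1, 2->9, 3->11; deleted nodes 12; deleted edges (12,1,c); (12,9,c); (12,11,c); added nodes 16, 17, 18, 19, 20, 21, 22; added edges (19,1,c); (19,16,c); (19,18,c); (20,9,c); (20,16,c); (20,17,c); (21,11,c); (21,17,c); (21,18,c); (22,16,c); (22,17,c); (22,18,c); result: nodes: 1:vx, 2:vx, 3:vx, 4:vx, 6:tri, 8:tri, 9:vx, 10:vx, 11:vx, 13:tri, 14:tri, 15:tri, 16:vx, 17:vx, 18:vx, 19:tri, 20:tri, 21:tri, 22:tri edges: (6,1,c); (6,3,c); (6,4,c); (6,4,ck); (8,2,c); (8,3,c); (8,4,c); (8,4,ck); (13,2,c); (13,9,c); (13,10,c); (14,4,c); (14,10,c); (14,11,c); (15,9,c); (15,10,c); (15,11,c); (19,1,c); (19,16,c); (19,18,c); (20,9,c); (20,16,c); (20,17,c); (21,11,c); (21,17,c); (21,18,c); (22,16,c); (22,17,c); (22,18,c)
final:
nodes: 1:vx, 2:vx, 3:vx, 4:vx, 6:tri, 8:tri, 9:vx, 10:vx, 11:vx, 13:tri, 14:tri, 15:tri, 16:vx, 17:vx, 18:vx, 19:tri, 20:tri, 21:tri, 22:tri
edges: (6,1,c); (6,3,c); (6,4,c); (6,4,ck); (8,2,c); (8,3,c); (8,4,c); (8,4,ck); (13,2,c); (13,9,c); (13,10,c); (14,4,c); (14,10,c); (14,11,c); (15,9,c); (15,10,c); (15,11,c); (19,1,c); (19,16,c); (19,18,c); (20,9,c); (20,16,c); (20,17,c); (21,11,c); (21,17,c); (21,18,c); (22,16,c); (22,17,c); (22,18,c)


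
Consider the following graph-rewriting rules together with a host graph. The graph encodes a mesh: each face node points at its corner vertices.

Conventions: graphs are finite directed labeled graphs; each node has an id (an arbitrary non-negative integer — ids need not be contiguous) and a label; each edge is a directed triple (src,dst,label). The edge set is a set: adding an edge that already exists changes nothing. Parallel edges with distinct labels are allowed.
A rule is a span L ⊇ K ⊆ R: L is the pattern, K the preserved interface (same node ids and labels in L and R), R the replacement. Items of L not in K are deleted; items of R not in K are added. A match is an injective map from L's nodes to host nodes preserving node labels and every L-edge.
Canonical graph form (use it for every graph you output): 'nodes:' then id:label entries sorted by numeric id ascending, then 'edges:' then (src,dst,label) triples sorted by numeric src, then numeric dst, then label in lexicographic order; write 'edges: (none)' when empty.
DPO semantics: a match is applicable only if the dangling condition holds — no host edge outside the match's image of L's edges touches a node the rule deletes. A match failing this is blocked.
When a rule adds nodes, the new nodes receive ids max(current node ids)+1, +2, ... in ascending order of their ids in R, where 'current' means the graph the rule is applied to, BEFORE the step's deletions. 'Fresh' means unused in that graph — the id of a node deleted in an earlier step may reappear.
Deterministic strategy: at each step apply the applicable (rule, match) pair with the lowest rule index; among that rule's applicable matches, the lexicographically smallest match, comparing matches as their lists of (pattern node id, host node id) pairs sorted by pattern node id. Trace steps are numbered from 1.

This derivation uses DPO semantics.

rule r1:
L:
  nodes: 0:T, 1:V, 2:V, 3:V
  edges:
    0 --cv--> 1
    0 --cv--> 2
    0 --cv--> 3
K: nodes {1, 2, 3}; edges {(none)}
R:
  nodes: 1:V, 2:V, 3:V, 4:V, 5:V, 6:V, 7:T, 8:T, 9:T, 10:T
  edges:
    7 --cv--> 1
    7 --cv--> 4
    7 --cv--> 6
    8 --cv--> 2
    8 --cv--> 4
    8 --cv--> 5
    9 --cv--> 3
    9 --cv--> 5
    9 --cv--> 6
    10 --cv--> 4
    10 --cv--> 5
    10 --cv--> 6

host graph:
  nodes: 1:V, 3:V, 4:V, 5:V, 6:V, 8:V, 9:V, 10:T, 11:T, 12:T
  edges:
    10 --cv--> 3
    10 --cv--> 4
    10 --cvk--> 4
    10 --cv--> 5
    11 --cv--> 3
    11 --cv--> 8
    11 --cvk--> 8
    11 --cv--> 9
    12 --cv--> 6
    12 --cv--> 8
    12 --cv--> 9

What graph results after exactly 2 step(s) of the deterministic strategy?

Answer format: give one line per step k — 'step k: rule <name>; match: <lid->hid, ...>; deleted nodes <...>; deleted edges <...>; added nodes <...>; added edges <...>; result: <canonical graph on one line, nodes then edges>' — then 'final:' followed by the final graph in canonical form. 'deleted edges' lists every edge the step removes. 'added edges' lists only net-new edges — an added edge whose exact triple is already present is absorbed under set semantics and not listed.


step 1: rule r1; match: 0->12, 1->6, 2->8, 3->9; deleted nodes 12; deleted edges (12,6,cv); (12,8,cv); (12,9,cv); added nodes 13, 14, 15, 16, 17, 18, 19; added edges (16,6,cv); (16,13,cv); (16,15,cv); (17,8,cv); (17,13,cv); (17,14,cv); (18,9,cv); (18,14,cv); (18,15,cv); (19,13,cv); (19,14,cv); (19,15,cv); result: nodes: 1:V, 3:V, 4:V, 5:V, 6:V, 8:V, 9:V, 10:T, 11:T, 13:V, 14:V, 15:V, 16:T, 17:T, 18:T, 19:T edges: (10,3,cv); (10,4,cv); (10,4,cvk); (10,5,cv); (11,3,cv); (11,8,cv); (11,8,cvk); (11,9,cv); (16,6,cv); (16,13,cv); (16,15,cv); (17,8,cv); (17,13,cv); (17,14,cv); (18,9,cv); (18,14,cv); (18,15,cv); (19,13,cv); (19,14,cv); (19,15,cv)
step 2: rule r1; match: 0->16, 1->6, 2->13, 3->15; deleted nodes 16; deleted edges (16,6,cv); (16,13,cv); (16,15,cv); added nodes 20, 21, 22, 23, 24, 25, 26; added edges (23,6,cv); (23,20,cv); (23,22,cv); (24,13,cv); (24,20,cv); (24,21,cv); (25,15,cv); (25,21,cv); (25,22,cv); (26,20,cv); (26,21,cv); (26,22,cv); result: nodes: 1:V, 3:V, 4:V, 5:V, 6:V, 8:V, 9:V, 10:T, 11:T, 13:V, 14:V, 15:V, 17:T, 18:T, 19:T, 20:V, 21:V, 22:V, 23:T, 24:T, 25:T, 26:T edges: (10,3,cv); (10,4,cv); (10,4,cvk); (10,5,cv); (11,3,cv); (11,8,cv); (11,8,cvk); (11,9,cv); (17,8,cv); (17,13,cv); (17,14,cv); (18,9,cv); (18,14,cv); (18,15,cv); (19,13,cv); (19,14,cv); (19,15,cv); (23,6,cv); (23,20,cv); (23,22,cv); (24,13,cv); (24,20,cv); (24,21,cv); (25,15,cv); (25,21,cv); (25,22,cv); (26,20,cv); (26,21,cv); (26,22,cv)
final:
nodes: 1:V, 3:V, 4:V, 5:V, 6:V, 8:V, 9:V, 10:T, 11:T, 13:V, 14:V, 15:V, 17:T, 18:T, 19:T, 20:V, 21:V, 22:V, 23:T, 24:T, 25:T, 26:T
edges: (10,3,cv); (10,4,cv); (10,4,cvk); (10,5,cv); (11,3,cv); (11,8,cv); (11,8,cvk); (11,9,cv); (17,8,cv); (17,13,cv); (17,14,cv); (18,9,cv); (18,14,cv); (18,15,cv); (19,13,cv); (19,14,cv); (19,15,cv); (23,6,cv); (23,20,cv); (23,22,cv); (24,13,cv); (24,20,cv); (24,21,cv); (25,15,cv); (25,21,cv); (25,22,cv); (26,20,cv); (26,21,cv); (26,22,cv)


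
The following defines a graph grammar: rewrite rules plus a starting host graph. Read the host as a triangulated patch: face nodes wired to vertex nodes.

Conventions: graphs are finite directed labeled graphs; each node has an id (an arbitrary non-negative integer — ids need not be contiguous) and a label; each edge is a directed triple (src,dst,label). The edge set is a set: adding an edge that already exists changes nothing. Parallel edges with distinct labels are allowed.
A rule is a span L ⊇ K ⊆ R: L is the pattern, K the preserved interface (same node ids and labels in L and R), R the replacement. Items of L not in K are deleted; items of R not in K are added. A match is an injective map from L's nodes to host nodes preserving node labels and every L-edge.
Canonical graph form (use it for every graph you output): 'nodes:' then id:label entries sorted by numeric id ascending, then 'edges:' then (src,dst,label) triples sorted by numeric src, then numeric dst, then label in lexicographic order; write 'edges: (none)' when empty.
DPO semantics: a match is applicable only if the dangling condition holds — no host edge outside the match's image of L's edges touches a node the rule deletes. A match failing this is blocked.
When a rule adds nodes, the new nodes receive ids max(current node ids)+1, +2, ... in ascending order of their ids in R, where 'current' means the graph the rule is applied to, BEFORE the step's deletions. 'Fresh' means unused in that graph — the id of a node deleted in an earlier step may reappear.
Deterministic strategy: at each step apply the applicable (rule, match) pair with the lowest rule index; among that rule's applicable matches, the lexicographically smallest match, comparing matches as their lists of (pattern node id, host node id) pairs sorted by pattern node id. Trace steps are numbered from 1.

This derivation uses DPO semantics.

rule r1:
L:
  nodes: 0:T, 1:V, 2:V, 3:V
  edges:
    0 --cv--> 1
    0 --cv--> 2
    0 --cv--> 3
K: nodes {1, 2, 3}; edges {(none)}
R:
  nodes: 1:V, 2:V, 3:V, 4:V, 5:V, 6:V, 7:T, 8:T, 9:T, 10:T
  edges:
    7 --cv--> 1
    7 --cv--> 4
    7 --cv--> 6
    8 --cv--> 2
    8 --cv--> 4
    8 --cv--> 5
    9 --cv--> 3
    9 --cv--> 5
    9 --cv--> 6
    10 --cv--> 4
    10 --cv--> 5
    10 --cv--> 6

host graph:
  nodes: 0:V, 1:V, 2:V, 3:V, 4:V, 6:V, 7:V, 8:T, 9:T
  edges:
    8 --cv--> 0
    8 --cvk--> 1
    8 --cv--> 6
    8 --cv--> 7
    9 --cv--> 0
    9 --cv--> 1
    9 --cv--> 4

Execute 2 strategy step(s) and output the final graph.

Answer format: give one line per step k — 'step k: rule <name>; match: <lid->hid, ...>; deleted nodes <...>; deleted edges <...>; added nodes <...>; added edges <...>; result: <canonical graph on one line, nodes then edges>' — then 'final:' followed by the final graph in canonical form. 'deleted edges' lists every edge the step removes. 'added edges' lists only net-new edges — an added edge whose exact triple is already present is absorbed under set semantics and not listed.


step 1: rule r1; match: 0->9, 1->0, 2->1, 3->4; deleted nodes 9; deleted edges (9,0,cv); (9,1,cv); (9,4,cv); added nodes 10, 11, 12, 13, 14, 15, 16; added edges (13,0,cv); (13,10,cv); (13,12,cv); (14,1,cv); (14,10,cv); (14,11,cv); (15,4,cv); (15,11,cv); (15,12,cv); (16,10,cv); (16,11,cv); (16,12,cv); result: nodes: 0:V, 1:V, 2:V, 3:V, 4:V, 6:V, 7:V, 8:T, 10:V, 11:V, 12:V, 13:T, 14:T, 15:T, 16:T edges: (8,0,cv); (8,1,cvk); (8,6,cv); (8,7,cv); (13,0,cv); (13,10,cv); (13,12,cv); (14,1,cv); (14,10,cv); (14,11,cv); (15,4,cv); (15,11,cv); (15,12,cv); (16,10,cv); (16,11,cv); (16,12,cv)
step 2: rule r1; match: 0->13, 1->0, 2->10, 3->12; deleted nodes 13; deleted edges (13,0,cv); (13,10,cv); (13,12,cv); added nodes 17, 18, 19, 20, 21, 22, 23; added edges (20,0,cv); (20,17,cv); (20,19,cv); (21,10,cv); (21,17,cv); (21,18,cv); (22,12,cv); (22,18,cv); (22,19,cv); (23,17,cv); (23,18,cv); (23,19,cv); result: nodes: 0:V, 1:V, 2:V, 3:V, 4:V, 6:V, 7:V, 8:T, 10:V, 11:V, 12:V, 14:T, 15:T, 16:T, 17:V, 18:V, 19:V, 20:T, 21:T, 22:T, 23:T edges: (8,0,cv); (8,1,cvk); (8,6,cv); (8,7,cv); (14,1,cv); (14,10,cv); (14,11,cv); (15,4,cv); (15,11,cv); (15,12,cv); (16,10,cv); (16,11,cv); (16,12,cv); (20,0,cv); (20,17,cv); (20,19,cv); (21,10,cv); (21,17,cv); (21,18,cv); (22,12,cv); (22,18,cv); (22,19,cv); (23,17,cv); (23,18,cv); (23,19,cv)
final:
nodes: 0:V, 1:V, 2:V, 3:V, 4:V, 6:V, 7:V, 8:T, 10:V, 11:V, 12:V, 14:T, 15:T, 16:T, 17:V, 18:V, 19:V, 20:T, 21:T, 22:T, 23:T
edges: (8,0,cv); (8,1,cvk); (8,6,cv); (8,7,cv); (14,1,cv); (14,10,cv); (14,11,cv); (15,4,cv); (15,11,cv); (15,12,cv); (16,10,cv); (16,11,cv); (16,12,cv); (20,0,cv); (20,17,cv); (20,19,cv); (21,10,cv); (21,17,cv); (21,18,cv); (22,12,cv); (22,18,cv); (22,19,cv); (23,17,cv); (23,18,cv); (23,19,cv)


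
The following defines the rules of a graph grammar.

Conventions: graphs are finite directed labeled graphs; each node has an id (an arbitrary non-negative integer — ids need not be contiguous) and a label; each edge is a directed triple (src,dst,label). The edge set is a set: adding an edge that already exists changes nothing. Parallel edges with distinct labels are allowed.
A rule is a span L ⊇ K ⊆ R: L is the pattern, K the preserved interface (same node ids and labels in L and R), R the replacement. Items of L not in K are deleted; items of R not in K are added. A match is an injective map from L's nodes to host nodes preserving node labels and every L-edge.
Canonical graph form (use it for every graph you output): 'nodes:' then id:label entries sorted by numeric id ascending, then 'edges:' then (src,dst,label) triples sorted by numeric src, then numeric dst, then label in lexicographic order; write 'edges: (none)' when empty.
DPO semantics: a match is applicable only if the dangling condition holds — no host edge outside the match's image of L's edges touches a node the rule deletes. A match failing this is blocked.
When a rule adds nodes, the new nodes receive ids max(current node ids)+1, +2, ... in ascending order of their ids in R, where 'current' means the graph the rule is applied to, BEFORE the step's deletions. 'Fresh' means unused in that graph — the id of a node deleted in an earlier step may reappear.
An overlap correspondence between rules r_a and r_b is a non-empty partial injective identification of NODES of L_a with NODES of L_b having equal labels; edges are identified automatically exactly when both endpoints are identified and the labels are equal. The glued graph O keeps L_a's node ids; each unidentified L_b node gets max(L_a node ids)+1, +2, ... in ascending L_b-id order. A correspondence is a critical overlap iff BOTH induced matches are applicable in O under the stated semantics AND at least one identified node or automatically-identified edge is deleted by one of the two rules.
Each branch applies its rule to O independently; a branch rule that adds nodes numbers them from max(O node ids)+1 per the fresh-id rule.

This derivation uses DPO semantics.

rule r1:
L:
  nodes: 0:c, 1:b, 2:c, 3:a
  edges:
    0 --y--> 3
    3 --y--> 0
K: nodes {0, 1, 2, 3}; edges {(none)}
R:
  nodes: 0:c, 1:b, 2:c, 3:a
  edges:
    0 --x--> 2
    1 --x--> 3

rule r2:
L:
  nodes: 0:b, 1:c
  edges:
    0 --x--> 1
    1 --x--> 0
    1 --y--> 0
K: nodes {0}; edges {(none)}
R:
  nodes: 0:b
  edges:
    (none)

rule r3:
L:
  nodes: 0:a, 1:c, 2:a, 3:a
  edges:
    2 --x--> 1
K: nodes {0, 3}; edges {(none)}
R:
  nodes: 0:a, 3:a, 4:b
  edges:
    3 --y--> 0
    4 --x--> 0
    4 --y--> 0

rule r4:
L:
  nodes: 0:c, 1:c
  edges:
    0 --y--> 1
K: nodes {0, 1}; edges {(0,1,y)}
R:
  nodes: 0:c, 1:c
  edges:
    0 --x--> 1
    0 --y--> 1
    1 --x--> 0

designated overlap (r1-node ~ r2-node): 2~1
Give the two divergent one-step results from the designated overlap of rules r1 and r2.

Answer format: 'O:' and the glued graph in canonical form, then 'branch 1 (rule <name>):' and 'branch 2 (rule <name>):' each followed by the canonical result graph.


O:
nodes: 0:c, 1:b, 2:c, 3:a, 4:b
edges: (0,3,y); (2,4,x); (2,4,y); (3,0,y); (4,2,x)
branch 1 (rule r1):
nodes: 0:c, 1:b, 2:c, 3:a, 4:b
edges: (0,2,x); (1,3,x); (2,4,x); (2,4,y); (4,2,x)
branch 2 (rule r2):
nodes: 0:c, 1:b, 3:a, 4:b
edges: (0,3,y); (3,0,y)


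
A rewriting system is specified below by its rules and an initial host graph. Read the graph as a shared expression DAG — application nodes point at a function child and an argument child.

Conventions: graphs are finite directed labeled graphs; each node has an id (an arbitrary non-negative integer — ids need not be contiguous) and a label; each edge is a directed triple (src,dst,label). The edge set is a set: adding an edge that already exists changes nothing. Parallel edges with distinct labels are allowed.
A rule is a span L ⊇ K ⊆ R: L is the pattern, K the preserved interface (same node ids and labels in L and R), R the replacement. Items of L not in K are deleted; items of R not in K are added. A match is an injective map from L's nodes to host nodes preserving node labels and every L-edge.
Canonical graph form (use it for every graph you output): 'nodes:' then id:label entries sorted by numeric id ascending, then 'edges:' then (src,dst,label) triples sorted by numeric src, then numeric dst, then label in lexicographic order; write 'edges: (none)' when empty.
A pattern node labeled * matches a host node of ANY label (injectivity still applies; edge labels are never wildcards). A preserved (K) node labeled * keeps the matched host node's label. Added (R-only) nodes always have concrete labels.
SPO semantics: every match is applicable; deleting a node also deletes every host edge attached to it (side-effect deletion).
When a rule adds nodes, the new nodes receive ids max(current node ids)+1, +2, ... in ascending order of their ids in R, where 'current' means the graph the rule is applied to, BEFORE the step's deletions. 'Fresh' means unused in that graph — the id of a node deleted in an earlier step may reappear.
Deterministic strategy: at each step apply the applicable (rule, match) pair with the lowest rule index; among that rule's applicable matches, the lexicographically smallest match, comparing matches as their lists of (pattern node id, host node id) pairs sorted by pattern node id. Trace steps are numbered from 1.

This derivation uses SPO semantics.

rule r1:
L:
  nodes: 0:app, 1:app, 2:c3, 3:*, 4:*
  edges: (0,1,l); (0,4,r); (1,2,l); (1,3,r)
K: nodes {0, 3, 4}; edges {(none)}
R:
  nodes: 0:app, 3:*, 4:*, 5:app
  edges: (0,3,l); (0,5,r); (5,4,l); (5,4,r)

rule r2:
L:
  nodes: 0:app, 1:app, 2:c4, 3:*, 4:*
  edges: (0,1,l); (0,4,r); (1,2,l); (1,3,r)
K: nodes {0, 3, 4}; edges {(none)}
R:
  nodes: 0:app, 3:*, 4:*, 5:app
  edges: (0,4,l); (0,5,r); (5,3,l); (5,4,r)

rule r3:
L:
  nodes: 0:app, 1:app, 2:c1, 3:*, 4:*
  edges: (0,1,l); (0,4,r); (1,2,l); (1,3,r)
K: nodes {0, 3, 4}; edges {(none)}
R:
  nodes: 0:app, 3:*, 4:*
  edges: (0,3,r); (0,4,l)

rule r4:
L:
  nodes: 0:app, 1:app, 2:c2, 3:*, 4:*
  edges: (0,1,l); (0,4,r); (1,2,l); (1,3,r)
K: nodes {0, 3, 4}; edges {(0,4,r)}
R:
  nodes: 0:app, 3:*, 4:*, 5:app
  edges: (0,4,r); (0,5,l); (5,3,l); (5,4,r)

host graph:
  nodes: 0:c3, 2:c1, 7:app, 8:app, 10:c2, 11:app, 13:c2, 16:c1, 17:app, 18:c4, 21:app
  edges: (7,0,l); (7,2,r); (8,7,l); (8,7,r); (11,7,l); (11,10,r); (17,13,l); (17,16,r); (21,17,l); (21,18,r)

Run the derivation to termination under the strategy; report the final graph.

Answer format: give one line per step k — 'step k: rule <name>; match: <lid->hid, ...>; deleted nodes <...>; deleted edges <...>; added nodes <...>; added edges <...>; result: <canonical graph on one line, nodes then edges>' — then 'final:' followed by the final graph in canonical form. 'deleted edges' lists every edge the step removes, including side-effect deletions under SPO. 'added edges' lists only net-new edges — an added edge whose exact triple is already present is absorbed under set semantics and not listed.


step 1: rule r1; match: 0->11, 1->7, 2->0, 3->2, 4->10; deleted nodes 0, 7; deleted edges (7,0,l); (7,2,r); (8,7,l); (8,7,r); (11,7,l); (11,10,r); added nodes 22; added edges (11,2,l); (11,22,r); (22,10,l); (22,10,r); result: nodes: 2:c1, 8:app, 10:c2, 11:app, 13:c2, 16:c1, 17:app, 18:c4, 21:app, 22:app edges: (11,2,l); (11,22,r); (17,13,l); (17,16,r); (21,17,l); (21,18,r); (22,10,l); (22,10,r)
step 2: rule r4; match: 0->21, 1->17, 2->13, 3->16, 4->18; deleted nodes 13, 17; deleted edges (17,13,l); (17,16,r); (21,17,l); added nodes 23; added edges (21,23,l); (23,16,l); (23,18,r); result: nodes: 2:c1, 8:app, 10:c2, 11:app, 16:c1, 18:c4, 21:app, 22:app, 23:app edges: (11,2,l); (11,22,r); (21,18,r); (21,23,l); (22,10,l); (22,10,r); (23,16,l); (23,18,r)
final:
nodes: 2:c1, 8:app, 10:c2, 11:app, 16:c1, 18:c4, 21:app, 22:app, 23:app
edges: (11,2,l); (11,22,r); (21,18,r); (21,23,l); (22,10,l); (22,10,r); (23,16,l); (23,18,r)


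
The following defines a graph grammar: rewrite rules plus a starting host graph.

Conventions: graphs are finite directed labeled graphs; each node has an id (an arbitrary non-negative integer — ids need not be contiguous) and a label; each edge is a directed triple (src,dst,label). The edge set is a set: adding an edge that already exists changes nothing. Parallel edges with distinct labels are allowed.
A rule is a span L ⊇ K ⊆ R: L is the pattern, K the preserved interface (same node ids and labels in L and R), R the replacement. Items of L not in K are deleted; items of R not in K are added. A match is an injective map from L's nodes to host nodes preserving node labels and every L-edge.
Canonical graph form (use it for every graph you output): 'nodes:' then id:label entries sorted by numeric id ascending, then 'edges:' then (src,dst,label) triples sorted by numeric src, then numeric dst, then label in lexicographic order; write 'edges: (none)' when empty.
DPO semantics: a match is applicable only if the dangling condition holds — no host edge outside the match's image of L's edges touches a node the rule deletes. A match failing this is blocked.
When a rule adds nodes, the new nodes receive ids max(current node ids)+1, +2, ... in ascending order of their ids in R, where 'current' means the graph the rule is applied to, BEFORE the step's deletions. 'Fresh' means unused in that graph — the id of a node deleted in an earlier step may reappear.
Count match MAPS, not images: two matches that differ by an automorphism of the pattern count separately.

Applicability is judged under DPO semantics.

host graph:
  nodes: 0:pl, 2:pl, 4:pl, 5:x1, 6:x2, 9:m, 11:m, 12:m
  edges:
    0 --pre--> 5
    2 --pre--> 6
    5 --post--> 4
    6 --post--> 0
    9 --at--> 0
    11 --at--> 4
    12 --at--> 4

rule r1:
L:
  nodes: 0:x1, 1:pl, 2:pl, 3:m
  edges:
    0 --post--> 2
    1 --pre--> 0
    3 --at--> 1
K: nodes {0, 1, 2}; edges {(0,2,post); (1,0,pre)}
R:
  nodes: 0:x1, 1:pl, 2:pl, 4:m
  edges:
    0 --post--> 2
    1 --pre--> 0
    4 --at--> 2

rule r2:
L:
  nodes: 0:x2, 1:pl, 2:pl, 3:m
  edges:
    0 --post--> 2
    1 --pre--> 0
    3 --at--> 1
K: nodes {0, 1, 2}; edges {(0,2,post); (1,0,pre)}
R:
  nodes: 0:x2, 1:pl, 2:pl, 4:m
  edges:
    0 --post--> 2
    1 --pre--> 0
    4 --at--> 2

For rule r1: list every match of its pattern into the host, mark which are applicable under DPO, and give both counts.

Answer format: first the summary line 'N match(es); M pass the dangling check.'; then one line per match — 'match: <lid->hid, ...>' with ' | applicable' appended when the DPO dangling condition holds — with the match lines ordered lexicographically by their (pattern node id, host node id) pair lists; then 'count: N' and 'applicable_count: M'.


1 match(es); 1 pass the dangling check.
match: 0->5, 1->0, 2->4, 3->9 | applicable
count: 1
applicable_count: 1


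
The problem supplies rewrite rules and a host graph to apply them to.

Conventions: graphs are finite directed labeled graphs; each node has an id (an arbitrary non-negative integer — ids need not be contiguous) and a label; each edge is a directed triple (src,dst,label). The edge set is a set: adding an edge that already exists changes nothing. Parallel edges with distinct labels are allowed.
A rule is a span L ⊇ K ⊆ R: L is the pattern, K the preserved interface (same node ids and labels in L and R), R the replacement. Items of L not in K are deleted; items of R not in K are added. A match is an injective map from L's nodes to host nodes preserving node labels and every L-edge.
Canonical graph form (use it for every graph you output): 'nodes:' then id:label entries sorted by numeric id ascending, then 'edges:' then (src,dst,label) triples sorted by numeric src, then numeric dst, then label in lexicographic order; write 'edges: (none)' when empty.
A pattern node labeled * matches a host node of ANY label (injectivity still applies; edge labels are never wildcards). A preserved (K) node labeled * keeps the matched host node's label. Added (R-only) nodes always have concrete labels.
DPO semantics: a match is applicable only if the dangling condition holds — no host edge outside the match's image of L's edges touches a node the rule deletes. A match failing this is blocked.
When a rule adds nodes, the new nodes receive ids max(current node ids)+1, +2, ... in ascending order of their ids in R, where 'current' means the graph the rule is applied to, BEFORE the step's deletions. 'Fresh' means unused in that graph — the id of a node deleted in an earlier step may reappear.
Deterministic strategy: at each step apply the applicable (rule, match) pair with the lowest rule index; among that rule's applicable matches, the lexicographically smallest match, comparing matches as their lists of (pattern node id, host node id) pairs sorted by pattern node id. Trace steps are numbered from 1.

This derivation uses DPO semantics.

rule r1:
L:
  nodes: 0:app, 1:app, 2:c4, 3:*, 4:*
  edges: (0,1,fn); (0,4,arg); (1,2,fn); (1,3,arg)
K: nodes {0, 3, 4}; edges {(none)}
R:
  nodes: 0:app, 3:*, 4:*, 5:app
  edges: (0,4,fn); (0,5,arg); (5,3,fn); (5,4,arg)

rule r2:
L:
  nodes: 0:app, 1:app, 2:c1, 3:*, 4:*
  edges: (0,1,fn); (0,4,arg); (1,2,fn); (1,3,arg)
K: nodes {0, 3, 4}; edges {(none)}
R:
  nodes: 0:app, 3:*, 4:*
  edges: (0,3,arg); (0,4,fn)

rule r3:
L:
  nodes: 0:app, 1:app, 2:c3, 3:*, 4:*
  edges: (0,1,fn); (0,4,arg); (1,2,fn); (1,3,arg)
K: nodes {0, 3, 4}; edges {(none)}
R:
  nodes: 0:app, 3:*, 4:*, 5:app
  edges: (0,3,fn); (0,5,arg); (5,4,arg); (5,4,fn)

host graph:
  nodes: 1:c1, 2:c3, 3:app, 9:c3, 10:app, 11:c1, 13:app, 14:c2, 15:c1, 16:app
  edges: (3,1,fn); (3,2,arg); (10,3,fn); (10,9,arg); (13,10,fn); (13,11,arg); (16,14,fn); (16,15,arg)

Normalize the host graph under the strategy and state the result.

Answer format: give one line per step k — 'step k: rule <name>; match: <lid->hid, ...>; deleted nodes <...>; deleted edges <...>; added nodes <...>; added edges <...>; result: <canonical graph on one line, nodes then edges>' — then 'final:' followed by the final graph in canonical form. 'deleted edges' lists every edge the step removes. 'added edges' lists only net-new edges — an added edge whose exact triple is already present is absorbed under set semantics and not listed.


step 1: rule r2; match: 0->10, 1->3, 2->1, 3->2, 4->9; deleted nodes 1, 3; deleted edges (3,1,fn); (3,2,arg); (10,3,fn); (10,9,arg); added nodes (none); added edges (10,2,arg); (10,9,fn); result: nodes: 2:c3, 9:c3, 10:app, 11:c1, 13:app, 14:c2, 15:c1, 16:app edges: (10,2,arg); (10,9,fn); (13,10,fn); (13,11,arg); (16,14,fn); (16,15,arg)
step 2: rule r3; match: 0->13, 1->10, 2->9, 3->2, 4->11; deleted nodes 9, 10; deleted edges (10,2,arg); (10,9,fn); (13,10,fn); (13,11,arg); added nodes 17; added edges (13,2,fn); (13,17,arg); (17,11,arg); (17,11,fn); result: nodes: 2:c3, 11:c1, 13:app, 14:c2, 15:c1, 16:app, 17:app edges: (13,2,fn); (13,17,arg); (16,14,fn); (16,15,arg); (17,11,arg); (17,11,fn)
final:
nodes: 2:c3, 11:c1, 13:app, 14:c2, 15:c1, 16:app, 17:app
edges: (13,2,fn); (13,17,arg); (16,14,fn); (16,15,arg); (17,11,arg); (17,11,fn)


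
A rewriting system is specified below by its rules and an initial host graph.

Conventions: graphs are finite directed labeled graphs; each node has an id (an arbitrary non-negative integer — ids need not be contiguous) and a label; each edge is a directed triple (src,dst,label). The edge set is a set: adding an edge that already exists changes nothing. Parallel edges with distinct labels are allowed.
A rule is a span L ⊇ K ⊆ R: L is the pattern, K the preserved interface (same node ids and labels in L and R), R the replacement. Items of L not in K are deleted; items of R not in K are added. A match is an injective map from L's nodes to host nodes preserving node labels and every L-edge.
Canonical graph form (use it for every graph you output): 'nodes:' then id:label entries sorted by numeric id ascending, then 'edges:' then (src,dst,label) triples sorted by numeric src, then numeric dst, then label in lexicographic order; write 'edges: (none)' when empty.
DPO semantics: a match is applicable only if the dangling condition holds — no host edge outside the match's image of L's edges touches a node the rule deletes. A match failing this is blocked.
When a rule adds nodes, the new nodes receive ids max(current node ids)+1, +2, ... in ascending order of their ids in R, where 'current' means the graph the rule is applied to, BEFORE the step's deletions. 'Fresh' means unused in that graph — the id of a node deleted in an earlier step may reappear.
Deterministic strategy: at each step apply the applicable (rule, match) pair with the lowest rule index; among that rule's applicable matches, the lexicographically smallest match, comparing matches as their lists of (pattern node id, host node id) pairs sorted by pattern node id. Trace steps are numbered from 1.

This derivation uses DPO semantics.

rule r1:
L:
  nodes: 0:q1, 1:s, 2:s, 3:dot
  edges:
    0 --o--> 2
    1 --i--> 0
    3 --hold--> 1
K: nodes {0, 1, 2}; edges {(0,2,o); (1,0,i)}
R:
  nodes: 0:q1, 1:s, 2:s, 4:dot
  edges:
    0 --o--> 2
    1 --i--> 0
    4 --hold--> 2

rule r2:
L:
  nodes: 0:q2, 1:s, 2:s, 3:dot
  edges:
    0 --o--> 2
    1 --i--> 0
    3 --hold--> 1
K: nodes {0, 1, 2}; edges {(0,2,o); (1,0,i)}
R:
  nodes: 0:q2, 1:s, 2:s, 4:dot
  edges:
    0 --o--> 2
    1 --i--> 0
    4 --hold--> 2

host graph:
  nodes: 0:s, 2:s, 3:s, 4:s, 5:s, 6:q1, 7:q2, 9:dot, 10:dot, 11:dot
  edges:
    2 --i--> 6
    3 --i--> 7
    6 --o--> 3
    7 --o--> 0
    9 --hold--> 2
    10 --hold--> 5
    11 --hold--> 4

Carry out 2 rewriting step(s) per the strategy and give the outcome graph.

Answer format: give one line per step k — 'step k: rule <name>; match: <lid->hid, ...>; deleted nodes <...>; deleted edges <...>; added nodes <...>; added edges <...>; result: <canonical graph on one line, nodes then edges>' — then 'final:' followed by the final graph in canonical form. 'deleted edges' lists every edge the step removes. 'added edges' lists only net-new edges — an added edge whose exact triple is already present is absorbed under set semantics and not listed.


step 1: rule r1; match: 0->6, 1->2, 2->3, 3->9; deleted nodes 9; deleted edges (9,2,hold); added nodes 12; added edges (12,3,hold); result: nodes: 0:s, 2:s, 3:s, 4:s, 5:s, 6:q1, 7:q2, 10:dot, 11:dot, 12:dot edges: (2,6,i); (3,7,i); (6,3,o); (7,0,o); (10,5,hold); (11,4,hold); (12,3,hold)
step 2: rule r2; match: 0->7, 1->3, 2->0, 3->12; deleted nodes 12; deleted edges (12,3,hold); added nodes 13; added edges (13,0,hold); result: nodes: 0:s, 2:s, 3:s, 4:s, 5:s, 6:q1, 7:q2, 10:dot, 11:dot, 13:dot edges: (2,6,i); (3,7,i); (6,3,o); (7,0,o); (10,5,hold); (11,4,hold); (13,0,hold)
final:
nodes: 0:s, 2:s, 3:s, 4:s, 5:s, 6:q1, 7:q2, 10:dot, 11:dot, 13:dot
edges: (2,6,i); (3,7,i); (6,3,o); (7,0,o); (10,5,hold); (11,4,hold); (13,0,hold)


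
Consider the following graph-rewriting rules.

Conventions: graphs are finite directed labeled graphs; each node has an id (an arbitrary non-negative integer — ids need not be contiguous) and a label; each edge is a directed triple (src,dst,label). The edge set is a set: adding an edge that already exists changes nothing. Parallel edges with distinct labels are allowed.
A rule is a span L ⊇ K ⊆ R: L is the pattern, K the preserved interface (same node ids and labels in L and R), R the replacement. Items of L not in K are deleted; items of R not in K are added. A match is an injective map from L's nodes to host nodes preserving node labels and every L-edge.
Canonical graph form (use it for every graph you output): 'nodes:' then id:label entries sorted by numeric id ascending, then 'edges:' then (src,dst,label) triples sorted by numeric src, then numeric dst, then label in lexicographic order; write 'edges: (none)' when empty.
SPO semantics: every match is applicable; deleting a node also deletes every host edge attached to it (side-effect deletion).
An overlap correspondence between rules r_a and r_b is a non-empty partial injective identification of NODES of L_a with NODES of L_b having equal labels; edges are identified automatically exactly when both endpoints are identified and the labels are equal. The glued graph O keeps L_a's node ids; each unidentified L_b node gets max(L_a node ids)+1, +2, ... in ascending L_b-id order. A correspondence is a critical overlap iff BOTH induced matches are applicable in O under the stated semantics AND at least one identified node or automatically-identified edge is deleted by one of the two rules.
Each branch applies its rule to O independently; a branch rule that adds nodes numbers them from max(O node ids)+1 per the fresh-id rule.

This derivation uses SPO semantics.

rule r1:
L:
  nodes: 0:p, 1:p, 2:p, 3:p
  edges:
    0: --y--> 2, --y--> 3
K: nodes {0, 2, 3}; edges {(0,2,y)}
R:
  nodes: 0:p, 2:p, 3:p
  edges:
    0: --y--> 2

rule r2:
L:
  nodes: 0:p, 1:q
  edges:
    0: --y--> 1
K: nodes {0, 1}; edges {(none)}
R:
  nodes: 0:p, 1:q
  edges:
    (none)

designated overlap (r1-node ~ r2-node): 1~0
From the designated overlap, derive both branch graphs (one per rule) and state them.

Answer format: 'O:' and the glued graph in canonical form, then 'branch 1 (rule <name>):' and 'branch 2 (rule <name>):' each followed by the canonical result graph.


O:
nodes: 0:p, 1:p, 2:p, 3:p, 4:q
edges: (0,2,y); (0,3,y); (1,4,y)
branch 1 (rule r1):
nodes: 0:p, 2:p, 3:p, 4:q
edges: (0,2,y)
branch 2 (rule r2):
nodes: 0:p, 1:p, 2:p, 3:p, 4:q
edges: (0,2,y); (0,3,y)


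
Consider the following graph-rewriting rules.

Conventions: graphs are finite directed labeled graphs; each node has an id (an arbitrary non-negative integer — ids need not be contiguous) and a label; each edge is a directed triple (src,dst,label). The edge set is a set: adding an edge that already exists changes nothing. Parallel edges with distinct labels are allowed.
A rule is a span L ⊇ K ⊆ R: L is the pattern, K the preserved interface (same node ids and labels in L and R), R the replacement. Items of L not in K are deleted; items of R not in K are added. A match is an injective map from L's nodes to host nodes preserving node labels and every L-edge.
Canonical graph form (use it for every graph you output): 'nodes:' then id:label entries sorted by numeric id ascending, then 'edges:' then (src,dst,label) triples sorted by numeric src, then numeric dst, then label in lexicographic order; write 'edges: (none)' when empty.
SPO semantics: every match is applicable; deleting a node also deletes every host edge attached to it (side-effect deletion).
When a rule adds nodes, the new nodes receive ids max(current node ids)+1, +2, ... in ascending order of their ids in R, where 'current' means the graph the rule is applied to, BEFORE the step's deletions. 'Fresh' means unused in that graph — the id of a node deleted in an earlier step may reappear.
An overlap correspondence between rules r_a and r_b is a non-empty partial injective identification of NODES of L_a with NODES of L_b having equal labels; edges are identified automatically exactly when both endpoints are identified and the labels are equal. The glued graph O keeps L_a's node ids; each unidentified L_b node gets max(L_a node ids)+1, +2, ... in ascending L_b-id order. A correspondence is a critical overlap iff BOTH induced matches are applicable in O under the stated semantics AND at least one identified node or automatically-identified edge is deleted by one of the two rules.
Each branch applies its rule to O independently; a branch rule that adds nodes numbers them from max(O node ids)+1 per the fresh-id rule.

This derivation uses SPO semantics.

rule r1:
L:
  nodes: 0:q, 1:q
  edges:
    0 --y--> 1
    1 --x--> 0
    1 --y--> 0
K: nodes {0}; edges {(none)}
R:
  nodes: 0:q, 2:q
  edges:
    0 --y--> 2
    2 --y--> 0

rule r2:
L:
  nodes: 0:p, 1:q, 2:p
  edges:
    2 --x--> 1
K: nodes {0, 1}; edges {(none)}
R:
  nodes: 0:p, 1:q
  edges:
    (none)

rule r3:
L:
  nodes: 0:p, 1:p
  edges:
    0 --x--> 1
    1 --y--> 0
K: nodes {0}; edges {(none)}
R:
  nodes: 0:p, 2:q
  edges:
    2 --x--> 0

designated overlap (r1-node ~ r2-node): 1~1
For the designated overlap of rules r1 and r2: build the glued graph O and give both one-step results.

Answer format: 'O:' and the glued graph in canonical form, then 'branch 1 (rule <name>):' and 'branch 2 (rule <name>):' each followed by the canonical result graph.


O:
nodes: 0:q, 1:q, 2:p, 3:p
edges: (0,1,y); (1,0,x); (1,0,y); (3,1,x)
branch 1 (rule r1):
nodes: 0:q, 2:p, 3:p, 4:q
edges: (0,4,y); (4,0,y)
branch 2 (rule r2):
nodes: 0:q, 1:q, 2:p
edges: (0,1,y); (1,0,x); (1,0,y)
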